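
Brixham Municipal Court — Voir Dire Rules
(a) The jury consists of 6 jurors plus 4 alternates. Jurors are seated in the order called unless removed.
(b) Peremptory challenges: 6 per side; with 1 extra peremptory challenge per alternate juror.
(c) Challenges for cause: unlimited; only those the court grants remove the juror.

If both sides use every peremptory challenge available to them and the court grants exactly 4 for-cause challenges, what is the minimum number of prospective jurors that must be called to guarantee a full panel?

34

Seats to fill: 6 + 4 alternates = 10.
Peremptories: 6 + 1×4 = 10 per side × 2 sides = 20.
For-cause removals: 4.
Minimum venire: 10 + 20 + 4 = 34.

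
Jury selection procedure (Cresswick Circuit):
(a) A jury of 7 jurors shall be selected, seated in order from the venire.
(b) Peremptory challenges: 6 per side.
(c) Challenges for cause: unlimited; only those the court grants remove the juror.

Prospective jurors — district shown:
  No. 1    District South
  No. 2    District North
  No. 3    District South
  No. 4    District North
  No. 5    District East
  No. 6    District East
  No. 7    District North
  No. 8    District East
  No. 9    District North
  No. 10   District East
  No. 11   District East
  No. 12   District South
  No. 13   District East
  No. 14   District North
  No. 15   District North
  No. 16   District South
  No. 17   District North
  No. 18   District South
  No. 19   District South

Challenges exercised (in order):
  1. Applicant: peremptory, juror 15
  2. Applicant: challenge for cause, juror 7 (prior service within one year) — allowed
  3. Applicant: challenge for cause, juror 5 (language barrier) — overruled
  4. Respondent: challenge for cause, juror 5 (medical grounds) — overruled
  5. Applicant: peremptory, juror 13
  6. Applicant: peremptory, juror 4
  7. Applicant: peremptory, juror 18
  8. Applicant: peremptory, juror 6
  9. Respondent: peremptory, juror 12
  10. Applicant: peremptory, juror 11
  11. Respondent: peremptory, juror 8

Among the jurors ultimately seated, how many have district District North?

3

Removed: #4, #6, #7, #8, #11, #12, #13, #15, #18.
Seated jurors 1–7: #1, #2, #3, #5, #9, #10, #14.
Of those, in District North: #2, #9, #14 → 3.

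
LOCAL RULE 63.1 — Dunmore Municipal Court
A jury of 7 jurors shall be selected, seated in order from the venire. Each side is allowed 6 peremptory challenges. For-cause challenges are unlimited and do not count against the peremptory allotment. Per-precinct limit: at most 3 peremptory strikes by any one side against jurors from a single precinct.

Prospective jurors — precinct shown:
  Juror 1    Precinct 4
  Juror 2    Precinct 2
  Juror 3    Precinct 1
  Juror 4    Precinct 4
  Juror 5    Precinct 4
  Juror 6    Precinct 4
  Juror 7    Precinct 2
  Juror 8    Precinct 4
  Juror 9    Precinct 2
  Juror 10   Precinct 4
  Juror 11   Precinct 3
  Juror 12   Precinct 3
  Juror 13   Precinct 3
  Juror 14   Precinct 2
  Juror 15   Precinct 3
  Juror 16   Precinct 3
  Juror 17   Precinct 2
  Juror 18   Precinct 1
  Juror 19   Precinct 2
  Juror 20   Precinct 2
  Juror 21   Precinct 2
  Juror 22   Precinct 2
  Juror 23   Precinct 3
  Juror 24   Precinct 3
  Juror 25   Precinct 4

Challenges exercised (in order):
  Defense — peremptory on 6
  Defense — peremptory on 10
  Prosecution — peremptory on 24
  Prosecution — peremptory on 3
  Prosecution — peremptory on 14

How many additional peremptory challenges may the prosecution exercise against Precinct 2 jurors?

Prosecution peremptories so far: #24, #3, #14 — 3 of 6 used, 3 left overall.
Against Precinct 2: #14 — 1 used; per-precinct cap 3 leaves 2.
Binding limit: min(3, 2) = 2.

2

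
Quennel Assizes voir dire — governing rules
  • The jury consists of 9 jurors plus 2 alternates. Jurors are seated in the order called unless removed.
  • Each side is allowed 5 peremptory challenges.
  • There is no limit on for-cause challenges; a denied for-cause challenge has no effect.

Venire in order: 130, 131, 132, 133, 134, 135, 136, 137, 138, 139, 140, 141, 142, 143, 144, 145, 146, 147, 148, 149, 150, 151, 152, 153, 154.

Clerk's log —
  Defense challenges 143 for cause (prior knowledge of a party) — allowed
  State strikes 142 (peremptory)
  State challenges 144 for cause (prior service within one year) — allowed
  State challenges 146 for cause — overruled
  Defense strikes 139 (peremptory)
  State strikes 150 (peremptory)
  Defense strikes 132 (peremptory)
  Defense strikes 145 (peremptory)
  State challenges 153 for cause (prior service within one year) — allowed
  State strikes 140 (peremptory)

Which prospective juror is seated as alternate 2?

Removed: #132, #139, #140, #142, #143, #144, #145, #150, #153. (#146 stays — for-cause denied.)
Filling seats in venire order through position 11: #130, #131, #133, #134, #135, #136, #137, #138, #141, #146, #147.
So alternate 2 is #147.

147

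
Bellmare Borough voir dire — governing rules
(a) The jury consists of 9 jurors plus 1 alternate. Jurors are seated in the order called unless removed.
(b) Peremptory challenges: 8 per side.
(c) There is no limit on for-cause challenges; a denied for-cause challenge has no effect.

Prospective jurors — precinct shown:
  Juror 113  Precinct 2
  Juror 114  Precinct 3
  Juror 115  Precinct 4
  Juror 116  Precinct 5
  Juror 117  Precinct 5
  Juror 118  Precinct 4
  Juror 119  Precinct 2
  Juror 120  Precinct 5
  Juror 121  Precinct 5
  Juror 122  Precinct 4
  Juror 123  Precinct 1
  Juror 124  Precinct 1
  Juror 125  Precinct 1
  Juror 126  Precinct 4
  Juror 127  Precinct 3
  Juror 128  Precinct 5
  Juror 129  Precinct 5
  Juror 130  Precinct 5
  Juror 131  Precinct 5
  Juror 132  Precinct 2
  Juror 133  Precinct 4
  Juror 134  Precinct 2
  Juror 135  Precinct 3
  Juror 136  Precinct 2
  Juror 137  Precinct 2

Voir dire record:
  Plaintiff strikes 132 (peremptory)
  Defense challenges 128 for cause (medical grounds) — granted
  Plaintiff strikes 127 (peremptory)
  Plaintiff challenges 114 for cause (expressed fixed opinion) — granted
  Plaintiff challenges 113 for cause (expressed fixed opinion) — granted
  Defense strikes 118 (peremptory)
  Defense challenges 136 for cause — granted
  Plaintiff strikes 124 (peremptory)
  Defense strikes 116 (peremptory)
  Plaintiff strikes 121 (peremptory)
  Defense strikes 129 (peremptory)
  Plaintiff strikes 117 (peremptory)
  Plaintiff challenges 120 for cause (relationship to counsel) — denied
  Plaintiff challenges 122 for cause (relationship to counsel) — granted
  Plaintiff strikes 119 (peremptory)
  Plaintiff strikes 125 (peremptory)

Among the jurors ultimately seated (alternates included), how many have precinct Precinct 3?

1

Removed: #113, #114, #116, #117, #118, #119, #121, #122, #124, #125, #127, #128, #129, #132, #136.
Seated (10 incl. alternates): #115, #120, #123, #126, #130, #131, #133, #134, #135, #137.
Of those, in Precinct 3: #135 → 1.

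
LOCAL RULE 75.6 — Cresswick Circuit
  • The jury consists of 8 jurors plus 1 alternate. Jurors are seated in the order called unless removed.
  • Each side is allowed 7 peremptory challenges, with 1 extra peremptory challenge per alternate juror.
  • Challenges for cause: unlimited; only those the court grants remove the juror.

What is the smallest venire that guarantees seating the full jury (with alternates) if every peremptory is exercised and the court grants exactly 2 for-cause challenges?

Seats to fill: 8 + 1 alternates = 9.
Peremptories: 7 + 1×1 = 8 per side × 2 sides = 16.
For-cause removals: 2.
Minimum venire: 9 + 16 + 2 = 27.

27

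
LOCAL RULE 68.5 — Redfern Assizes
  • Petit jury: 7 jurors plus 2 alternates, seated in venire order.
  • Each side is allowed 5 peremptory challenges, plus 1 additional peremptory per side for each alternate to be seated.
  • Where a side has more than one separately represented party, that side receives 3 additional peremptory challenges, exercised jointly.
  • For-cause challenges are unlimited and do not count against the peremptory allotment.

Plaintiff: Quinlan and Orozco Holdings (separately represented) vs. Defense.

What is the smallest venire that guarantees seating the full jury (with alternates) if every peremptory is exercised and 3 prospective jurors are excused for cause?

Seats to fill: 7 + 2 alternates = 9.
Peremptories — Plaintiff: 5 + 1×2 + 3 = 10; Defense: 5 + 1×2 = 7; total 17.
For-cause removals: 3.
Minimum venire: 9 + 17 + 3 = 29.

29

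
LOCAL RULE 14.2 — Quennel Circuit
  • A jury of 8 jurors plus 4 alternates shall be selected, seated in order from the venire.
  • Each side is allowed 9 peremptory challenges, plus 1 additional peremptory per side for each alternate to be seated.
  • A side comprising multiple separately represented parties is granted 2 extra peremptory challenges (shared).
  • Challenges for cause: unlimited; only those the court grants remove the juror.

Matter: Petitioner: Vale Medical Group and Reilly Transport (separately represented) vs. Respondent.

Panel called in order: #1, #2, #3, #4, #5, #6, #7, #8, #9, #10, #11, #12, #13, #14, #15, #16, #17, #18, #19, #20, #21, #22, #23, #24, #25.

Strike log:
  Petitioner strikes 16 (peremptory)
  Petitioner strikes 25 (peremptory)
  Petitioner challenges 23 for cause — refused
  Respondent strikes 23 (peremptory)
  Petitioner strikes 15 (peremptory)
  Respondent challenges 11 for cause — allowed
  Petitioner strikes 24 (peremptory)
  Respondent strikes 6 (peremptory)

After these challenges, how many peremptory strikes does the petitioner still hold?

11

Petitioner allotment: 9 base + 1 × 4 alternates + 2 multi-party = 15.
Petitioner peremptories used: #16, #25, #15, #24 — 4 (the for-cause on #23 doesn't count).
Remaining: 15 − 4 = 11.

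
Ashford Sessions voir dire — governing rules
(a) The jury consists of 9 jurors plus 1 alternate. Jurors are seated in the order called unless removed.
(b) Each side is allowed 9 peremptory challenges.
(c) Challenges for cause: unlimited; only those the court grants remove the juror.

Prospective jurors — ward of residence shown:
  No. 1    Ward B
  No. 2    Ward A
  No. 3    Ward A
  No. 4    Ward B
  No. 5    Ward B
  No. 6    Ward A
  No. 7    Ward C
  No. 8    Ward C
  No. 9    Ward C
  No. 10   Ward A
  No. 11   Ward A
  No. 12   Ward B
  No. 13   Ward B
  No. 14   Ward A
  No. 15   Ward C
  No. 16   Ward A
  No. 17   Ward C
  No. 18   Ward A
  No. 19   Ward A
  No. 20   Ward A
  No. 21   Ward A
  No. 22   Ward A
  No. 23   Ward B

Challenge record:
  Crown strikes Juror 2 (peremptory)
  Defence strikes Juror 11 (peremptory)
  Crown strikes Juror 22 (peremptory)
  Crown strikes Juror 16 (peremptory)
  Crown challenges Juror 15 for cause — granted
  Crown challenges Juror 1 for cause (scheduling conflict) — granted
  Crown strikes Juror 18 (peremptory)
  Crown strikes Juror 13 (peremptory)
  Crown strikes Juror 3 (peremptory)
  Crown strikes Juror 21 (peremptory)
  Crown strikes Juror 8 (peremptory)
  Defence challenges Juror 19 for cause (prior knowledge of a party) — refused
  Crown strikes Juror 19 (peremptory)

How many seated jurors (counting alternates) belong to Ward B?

Removed: #1, #2, #3, #8, #11, #13, #15, #16, #18, #19, #21, #22.
Seated (10 incl. alternates): #4, #5, #6, #7, #9, #10, #12, #14, #17, #20.
Of those, in Ward B: #4, #5, #12 → 3.

3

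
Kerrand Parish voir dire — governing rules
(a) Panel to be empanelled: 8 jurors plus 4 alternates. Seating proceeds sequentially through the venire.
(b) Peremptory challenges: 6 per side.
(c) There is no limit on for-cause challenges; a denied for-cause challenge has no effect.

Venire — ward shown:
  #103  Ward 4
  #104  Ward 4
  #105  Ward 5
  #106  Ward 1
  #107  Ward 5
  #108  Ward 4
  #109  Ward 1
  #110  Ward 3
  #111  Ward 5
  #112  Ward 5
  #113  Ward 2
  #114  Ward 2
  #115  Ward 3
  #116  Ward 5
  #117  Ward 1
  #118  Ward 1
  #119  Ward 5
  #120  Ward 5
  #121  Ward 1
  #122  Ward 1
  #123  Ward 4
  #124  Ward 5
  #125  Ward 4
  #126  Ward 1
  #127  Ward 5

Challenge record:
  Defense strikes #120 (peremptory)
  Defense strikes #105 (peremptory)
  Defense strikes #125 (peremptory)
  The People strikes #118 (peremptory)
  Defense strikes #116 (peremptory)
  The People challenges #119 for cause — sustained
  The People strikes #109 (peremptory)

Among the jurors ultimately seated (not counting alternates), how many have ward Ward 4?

Removed: #105, #109, #116, #118, #119, #120, #125.
Seated jurors 1–8: #103, #104, #106, #107, #108, #110, #111, #112 (alternates #113, #114, #115, #117 not counted).
Of those, in Ward 4: #103, #104, #108 → 3.

3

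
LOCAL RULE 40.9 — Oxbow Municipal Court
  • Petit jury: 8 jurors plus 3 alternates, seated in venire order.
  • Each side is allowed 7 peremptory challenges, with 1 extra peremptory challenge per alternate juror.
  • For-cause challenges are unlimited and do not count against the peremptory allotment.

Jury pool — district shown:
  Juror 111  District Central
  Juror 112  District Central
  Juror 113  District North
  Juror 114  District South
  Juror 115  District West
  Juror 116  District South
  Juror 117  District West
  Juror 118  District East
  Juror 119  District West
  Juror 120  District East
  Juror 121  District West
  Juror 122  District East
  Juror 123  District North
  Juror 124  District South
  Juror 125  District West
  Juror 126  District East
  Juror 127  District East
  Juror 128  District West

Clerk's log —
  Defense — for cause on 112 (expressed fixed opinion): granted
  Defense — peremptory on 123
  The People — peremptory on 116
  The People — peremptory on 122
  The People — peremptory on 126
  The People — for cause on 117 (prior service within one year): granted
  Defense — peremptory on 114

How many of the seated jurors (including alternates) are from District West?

Removed: #112, #114, #116, #117, #122, #123, #126.
Seated (11 incl. alternates): #111, #113, #115, #118, #119, #120, #121, #124, #125, #127, #128.
Of those, in District West: #115, #119, #121, #125, #128 → 5.

5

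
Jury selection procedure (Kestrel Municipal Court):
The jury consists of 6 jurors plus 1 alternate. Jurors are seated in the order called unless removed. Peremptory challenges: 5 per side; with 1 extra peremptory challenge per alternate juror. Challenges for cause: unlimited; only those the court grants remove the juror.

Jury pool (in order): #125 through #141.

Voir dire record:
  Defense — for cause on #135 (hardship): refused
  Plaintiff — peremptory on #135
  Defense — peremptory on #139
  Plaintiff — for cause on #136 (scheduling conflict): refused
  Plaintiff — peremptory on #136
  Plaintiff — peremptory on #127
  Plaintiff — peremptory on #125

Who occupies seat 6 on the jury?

132

Removed: #125, #127, #135, #136, #139.
Filling seats in venire order through position 6: #126, #128, #129, #130, #131, #132.
So seat 6 is #132.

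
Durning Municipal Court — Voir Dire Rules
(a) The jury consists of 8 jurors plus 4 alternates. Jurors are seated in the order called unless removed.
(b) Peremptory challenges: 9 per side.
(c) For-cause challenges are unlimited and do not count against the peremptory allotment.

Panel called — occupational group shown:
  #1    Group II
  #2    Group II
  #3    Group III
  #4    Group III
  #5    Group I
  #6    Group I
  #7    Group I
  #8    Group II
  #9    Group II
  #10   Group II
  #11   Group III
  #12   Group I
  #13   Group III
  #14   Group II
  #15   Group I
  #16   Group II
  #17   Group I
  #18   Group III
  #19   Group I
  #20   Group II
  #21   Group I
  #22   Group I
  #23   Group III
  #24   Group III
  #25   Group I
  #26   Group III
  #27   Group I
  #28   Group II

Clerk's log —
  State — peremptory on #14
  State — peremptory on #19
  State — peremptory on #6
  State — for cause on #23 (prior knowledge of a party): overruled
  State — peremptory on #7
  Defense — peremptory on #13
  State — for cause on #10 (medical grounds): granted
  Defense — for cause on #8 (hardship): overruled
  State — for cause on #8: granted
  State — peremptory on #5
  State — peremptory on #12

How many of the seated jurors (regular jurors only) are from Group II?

Removed: #5, #6, #7, #8, #10, #12, #13, #14, #19.
Seated jurors 1–8: #1, #2, #3, #4, #9, #11, #15, #16 (alternates #17, #18, #20, #21 not counted).
Of those, in Group II: #1, #2, #9, #16 → 4.

4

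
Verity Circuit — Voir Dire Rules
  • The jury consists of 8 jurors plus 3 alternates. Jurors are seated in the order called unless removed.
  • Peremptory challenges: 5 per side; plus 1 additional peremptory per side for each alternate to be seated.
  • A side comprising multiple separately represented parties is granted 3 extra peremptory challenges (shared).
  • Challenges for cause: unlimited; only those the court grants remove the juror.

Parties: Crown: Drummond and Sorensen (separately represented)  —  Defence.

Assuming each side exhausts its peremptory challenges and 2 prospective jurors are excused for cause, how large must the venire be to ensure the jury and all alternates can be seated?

Seats to fill: 8 + 3 alternates = 11.
Peremptories — Crown: 5 + 1×3 + 3 = 11; Defence: 5 + 1×3 = 8; total 19.
For-cause removals: 2.
Minimum venire: 11 + 19 + 2 = 32.

32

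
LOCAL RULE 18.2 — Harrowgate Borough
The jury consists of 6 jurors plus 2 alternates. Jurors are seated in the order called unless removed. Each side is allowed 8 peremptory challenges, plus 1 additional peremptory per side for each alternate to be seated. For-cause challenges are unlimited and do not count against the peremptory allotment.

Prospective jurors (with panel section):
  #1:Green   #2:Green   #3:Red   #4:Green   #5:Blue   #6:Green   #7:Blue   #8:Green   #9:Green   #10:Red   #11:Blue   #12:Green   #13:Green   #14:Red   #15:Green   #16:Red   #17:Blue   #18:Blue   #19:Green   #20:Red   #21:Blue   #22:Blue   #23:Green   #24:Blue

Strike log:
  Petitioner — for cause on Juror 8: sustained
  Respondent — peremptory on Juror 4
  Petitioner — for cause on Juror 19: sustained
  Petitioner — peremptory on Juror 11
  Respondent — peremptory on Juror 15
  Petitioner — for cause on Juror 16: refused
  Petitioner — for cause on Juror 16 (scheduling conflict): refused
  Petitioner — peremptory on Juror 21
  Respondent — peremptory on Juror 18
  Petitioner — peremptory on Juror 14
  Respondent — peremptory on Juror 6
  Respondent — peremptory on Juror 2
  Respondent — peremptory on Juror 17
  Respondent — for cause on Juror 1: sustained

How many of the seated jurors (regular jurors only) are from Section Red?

2

Removed: #1, #2, #4, #6, #8, #11, #14, #15, #17, #18, #19, #21.
Seated jurors 1–6: #3, #5, #7, #9, #10, #12 (alternates #13, #16 not counted).
Of those, in Section Red: #3, #10 → 2.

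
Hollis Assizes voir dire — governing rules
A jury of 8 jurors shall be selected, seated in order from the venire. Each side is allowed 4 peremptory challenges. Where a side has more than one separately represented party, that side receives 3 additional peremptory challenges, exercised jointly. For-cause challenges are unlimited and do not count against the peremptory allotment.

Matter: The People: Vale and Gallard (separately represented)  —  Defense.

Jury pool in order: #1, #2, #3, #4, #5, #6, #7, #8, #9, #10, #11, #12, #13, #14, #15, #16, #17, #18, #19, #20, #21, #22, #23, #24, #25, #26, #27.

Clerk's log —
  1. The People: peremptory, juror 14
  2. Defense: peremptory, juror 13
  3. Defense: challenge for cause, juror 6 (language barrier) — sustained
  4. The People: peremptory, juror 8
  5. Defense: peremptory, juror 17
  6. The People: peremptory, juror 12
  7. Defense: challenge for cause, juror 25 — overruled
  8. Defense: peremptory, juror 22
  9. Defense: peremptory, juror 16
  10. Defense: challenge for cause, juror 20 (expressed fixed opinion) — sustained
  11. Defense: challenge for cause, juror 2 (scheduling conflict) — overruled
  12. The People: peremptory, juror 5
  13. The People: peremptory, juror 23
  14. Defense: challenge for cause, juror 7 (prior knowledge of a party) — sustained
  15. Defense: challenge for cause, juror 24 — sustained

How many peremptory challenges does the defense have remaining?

Defense allotment: 4.
Defense peremptories used: #13, #17, #22, #16 — 4 (for-cause on #6, #25, #20, #2, #7, #24 don't count).
Remaining: 4 − 4 = 0.

0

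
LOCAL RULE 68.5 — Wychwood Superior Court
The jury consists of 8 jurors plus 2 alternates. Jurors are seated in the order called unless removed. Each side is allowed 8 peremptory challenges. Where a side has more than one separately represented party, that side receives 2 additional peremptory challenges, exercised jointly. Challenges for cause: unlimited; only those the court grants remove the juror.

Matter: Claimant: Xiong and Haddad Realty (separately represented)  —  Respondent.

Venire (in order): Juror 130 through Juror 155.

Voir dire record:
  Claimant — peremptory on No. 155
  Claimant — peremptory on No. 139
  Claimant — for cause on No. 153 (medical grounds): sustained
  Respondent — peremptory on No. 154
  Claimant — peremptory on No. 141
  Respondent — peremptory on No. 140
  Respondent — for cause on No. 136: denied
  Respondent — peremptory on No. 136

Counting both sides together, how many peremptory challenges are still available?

Claimant allotment: 8 base + 2 multi-party = 10. Respondent allotment: 8.
Claimant peremptories used: #155, #139, #141 — 3 (the for-cause on #153 doesn't count).
Respondent peremptories used: #154, #140, #136 — 3 (the for-cause on #136 doesn't count).
Remaining: (10 − 3) + (8 − 3) = 12.

12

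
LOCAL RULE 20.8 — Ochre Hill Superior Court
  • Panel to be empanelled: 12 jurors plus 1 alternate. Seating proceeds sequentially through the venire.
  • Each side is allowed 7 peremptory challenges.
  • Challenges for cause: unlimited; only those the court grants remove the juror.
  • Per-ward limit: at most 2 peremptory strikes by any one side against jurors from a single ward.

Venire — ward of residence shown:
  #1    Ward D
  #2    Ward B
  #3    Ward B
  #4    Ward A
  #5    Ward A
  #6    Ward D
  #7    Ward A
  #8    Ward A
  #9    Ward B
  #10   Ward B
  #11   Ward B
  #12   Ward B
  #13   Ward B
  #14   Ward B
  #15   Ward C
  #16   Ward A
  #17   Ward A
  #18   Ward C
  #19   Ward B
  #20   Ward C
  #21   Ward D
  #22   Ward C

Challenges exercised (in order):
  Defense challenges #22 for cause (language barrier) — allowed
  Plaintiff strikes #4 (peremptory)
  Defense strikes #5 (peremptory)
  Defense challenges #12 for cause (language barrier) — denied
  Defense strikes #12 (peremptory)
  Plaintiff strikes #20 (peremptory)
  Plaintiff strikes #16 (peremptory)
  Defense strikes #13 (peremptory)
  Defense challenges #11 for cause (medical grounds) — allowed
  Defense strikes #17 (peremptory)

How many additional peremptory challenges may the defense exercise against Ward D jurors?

2

Defense peremptories so far: #5, #12, #13, #17 — 4 of 7 used, 3 left overall.
Against Ward D: none yet — per-ward cap 2 leaves 2.
Binding limit: min(3, 2) = 2.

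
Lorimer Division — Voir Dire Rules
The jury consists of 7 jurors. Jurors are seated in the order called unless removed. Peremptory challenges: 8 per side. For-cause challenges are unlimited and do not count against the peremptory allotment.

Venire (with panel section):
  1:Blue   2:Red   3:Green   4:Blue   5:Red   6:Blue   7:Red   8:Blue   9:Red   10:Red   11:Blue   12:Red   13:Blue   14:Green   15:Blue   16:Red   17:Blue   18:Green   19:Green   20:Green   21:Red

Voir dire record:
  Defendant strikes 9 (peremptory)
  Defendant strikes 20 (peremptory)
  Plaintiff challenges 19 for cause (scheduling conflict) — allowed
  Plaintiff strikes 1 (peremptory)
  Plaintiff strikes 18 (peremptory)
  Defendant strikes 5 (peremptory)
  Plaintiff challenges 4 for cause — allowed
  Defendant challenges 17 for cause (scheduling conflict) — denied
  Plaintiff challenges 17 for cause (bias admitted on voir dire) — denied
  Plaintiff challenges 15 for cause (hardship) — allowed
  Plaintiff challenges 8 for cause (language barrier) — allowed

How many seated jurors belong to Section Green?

Removed: #1, #4, #5, #8, #9, #15, #18, #19, #20.
Seated jurors 1–7: #2, #3, #6, #7, #10, #11, #12.
Of those, in Section Green: #3 → 1.

1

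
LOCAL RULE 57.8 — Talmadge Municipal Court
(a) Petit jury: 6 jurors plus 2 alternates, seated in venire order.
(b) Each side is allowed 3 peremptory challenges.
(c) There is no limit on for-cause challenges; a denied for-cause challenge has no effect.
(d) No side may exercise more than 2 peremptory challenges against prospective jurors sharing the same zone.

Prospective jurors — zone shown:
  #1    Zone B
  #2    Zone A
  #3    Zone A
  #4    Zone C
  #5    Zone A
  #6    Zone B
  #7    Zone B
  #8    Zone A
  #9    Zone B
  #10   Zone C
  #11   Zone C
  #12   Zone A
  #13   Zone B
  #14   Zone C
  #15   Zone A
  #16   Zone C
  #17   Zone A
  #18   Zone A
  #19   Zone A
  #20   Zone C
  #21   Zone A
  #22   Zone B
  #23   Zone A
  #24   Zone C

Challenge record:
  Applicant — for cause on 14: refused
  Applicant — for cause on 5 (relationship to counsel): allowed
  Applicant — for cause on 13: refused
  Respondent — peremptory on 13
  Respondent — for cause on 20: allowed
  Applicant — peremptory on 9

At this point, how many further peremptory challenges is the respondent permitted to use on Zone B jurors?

1

Respondent peremptories so far: #13 — 1 of 3 used, 2 left overall.
Against Zone B: #13 — 1 used; per-zone cap 2 leaves 1.
Binding limit: min(2, 1) = 1.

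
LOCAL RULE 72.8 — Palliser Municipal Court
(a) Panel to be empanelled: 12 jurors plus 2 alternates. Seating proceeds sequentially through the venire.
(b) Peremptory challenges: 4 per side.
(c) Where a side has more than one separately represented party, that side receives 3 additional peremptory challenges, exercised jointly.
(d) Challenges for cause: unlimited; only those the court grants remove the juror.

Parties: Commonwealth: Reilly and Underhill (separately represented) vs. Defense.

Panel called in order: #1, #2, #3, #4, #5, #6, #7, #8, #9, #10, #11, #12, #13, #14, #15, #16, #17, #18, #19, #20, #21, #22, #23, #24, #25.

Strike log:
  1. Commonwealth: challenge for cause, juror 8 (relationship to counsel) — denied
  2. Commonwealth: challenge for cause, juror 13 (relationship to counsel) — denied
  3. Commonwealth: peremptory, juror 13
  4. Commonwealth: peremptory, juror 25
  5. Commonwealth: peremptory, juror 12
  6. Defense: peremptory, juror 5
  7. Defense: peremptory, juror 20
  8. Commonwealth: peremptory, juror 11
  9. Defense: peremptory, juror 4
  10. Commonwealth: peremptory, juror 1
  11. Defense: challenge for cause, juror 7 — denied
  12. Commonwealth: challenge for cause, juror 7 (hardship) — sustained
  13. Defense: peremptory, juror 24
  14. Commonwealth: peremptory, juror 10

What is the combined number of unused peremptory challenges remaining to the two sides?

1

Commonwealth allotment: 4 base + 3 multi-party = 7. Defense allotment: 4.
Commonwealth peremptories used: #13, #25, #12, #11, #1, #10 — 6 (for-cause on #8, #13, #7 don't count).
Defense peremptories used: #5, #20, #4, #24 — 4 (the for-cause on #7 doesn't count).
Remaining: (7 − 6) + (4 − 4) = 1.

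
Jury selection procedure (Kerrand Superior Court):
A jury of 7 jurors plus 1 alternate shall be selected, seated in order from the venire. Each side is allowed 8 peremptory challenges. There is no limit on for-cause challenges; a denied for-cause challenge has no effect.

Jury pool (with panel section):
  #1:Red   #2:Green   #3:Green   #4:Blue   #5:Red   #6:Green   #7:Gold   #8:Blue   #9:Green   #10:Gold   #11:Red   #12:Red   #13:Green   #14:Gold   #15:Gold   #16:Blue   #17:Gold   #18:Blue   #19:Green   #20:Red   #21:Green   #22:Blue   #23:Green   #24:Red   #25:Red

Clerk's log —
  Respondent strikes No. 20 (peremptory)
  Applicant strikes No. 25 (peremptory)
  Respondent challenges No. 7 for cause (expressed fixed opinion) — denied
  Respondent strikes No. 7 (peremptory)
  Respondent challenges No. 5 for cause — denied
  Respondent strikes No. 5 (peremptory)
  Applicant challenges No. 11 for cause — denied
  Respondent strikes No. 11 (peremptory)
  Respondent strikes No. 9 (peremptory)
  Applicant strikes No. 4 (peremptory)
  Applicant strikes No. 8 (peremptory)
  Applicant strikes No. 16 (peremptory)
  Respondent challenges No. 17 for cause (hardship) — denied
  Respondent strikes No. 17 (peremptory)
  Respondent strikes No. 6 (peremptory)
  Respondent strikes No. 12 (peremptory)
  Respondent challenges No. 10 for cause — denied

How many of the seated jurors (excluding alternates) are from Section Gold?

Removed: #4, #5, #6, #7, #8, #9, #11, #12, #16, #17, #20, #25.
Seated jurors 1–7: #1, #2, #3, #10, #13, #14, #15 (alternates #18 not counted).
Of those, in Section Gold: #10, #14, #15 → 3.

3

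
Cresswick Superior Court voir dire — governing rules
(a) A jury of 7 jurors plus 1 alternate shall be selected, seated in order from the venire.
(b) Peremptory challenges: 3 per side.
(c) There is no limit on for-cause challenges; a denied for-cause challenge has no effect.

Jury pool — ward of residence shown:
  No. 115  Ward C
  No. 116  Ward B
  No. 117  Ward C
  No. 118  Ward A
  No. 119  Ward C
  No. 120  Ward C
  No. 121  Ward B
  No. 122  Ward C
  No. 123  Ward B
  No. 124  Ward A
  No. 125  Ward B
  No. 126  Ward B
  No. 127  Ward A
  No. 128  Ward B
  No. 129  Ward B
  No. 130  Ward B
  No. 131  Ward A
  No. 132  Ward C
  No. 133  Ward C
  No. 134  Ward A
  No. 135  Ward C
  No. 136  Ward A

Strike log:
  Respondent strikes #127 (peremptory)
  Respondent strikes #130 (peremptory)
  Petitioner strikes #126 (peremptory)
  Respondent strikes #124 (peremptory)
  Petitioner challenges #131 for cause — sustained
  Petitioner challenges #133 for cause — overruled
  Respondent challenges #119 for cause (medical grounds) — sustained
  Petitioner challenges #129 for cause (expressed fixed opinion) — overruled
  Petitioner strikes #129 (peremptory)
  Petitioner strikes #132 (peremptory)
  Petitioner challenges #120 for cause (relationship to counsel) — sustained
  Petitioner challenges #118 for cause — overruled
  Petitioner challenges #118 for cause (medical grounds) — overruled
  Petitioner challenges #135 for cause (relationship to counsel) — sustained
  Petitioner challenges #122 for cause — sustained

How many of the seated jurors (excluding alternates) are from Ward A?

1

Removed: #119, #120, #122, #124, #126, #127, #129, #130, #131, #132, #135.
Seated jurors 1–7: #115, #116, #117, #118, #121, #123, #125 (alternates #128 not counted).
Of those, in Ward A: #118 → 1.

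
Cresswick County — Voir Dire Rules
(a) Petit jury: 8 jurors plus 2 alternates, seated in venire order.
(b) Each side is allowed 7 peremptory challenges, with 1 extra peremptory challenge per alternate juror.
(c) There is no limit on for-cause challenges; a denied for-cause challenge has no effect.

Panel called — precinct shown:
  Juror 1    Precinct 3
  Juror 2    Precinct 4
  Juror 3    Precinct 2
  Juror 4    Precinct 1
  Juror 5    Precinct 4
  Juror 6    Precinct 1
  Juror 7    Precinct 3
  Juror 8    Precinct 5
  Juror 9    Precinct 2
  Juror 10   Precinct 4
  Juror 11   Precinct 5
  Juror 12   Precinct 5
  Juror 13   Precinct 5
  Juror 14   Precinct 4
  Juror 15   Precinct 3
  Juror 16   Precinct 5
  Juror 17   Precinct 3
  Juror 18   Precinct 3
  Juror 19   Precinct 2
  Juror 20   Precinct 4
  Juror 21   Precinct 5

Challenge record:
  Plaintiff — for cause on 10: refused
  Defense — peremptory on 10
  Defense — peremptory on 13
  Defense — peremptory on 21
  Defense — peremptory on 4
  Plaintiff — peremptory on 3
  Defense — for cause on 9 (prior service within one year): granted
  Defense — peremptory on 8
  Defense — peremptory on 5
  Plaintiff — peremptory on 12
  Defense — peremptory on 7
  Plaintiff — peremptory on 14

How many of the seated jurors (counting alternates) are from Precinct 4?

Removed: #3, #4, #5, #7, #8, #9, #10, #12, #13, #14, #21.
Seated (10 incl. alternates): #1, #2, #6, #11, #15, #16, #17, #18, #19, #20.
Of those, in Precinct 4: #2, #20 → 2.

2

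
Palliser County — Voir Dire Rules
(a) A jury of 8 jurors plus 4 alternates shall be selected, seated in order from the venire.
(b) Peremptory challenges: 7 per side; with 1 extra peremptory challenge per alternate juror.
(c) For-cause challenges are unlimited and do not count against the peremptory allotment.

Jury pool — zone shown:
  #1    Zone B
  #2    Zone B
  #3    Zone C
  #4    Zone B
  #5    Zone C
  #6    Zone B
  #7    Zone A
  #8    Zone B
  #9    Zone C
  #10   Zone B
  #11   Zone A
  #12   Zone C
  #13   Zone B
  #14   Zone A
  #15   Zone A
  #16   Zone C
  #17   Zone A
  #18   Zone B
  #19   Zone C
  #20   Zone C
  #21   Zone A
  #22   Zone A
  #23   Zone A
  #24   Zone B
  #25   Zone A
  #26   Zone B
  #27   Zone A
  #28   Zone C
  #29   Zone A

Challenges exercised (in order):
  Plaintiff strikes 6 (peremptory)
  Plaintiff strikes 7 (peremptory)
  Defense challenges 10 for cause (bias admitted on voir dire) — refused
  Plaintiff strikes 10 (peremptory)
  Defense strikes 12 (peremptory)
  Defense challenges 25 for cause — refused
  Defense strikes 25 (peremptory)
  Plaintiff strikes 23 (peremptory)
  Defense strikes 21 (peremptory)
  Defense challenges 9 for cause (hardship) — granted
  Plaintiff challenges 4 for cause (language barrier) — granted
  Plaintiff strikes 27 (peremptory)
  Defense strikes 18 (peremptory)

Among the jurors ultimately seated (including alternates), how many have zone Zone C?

4

Removed: #4, #6, #7, #9, #10, #12, #18, #21, #23, #25, #27.
Seated (12 incl. alternates): #1, #2, #3, #5, #8, #11, #13, #14, #15, #16, #17, #19.
Of those, in Zone C: #3, #5, #16, #19 → 4.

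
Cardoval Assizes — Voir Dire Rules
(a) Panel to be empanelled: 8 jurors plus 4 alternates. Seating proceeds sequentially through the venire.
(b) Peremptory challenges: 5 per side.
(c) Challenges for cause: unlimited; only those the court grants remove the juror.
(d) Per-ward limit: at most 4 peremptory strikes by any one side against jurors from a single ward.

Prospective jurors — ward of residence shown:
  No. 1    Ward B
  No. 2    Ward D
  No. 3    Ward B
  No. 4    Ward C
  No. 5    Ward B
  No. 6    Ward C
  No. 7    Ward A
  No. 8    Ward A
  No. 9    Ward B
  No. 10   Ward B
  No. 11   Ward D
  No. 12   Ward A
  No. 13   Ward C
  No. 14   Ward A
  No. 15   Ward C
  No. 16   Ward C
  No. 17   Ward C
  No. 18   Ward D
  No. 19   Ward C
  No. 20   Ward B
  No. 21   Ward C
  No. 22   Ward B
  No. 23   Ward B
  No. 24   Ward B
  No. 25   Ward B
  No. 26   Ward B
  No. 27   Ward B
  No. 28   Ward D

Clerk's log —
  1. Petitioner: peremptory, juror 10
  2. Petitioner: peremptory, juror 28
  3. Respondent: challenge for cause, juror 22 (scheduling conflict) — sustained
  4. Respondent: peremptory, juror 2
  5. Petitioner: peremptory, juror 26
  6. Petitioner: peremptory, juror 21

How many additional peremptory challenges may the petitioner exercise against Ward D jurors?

Petitioner peremptories so far: #10, #28, #26, #21 — 4 of 5 used, 1 left overall.
Against Ward D: #28 — 1 used; per-ward cap 4 leaves 3.
Binding limit: min(1, 3) = 1.

1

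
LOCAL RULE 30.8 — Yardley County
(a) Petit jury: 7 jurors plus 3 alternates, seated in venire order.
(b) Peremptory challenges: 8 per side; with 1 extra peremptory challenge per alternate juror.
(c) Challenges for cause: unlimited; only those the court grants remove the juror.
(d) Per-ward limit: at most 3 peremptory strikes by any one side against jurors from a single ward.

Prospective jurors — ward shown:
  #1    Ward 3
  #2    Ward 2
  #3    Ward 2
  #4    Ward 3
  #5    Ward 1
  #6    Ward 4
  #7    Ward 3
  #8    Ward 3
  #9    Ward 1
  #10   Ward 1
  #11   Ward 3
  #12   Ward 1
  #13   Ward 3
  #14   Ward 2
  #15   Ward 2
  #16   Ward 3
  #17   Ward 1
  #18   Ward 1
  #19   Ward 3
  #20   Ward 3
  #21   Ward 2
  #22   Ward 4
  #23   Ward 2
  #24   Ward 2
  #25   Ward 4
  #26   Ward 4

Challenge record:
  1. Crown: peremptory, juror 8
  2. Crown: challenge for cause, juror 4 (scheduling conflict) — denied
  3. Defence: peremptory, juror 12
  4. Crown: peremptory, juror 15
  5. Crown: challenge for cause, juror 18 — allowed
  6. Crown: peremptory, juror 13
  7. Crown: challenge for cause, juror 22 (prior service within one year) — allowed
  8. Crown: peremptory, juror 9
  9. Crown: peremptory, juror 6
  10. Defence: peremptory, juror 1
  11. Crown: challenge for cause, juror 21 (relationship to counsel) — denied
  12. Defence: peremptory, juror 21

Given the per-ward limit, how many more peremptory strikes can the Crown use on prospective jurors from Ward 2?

Crown peremptories so far: #8, #15, #13, #9, #6 — 5 of 11 used, 6 left overall.
Against Ward 2: #15 — 1 used; per-ward cap 3 leaves 2.
Binding limit: min(6, 2) = 2.

2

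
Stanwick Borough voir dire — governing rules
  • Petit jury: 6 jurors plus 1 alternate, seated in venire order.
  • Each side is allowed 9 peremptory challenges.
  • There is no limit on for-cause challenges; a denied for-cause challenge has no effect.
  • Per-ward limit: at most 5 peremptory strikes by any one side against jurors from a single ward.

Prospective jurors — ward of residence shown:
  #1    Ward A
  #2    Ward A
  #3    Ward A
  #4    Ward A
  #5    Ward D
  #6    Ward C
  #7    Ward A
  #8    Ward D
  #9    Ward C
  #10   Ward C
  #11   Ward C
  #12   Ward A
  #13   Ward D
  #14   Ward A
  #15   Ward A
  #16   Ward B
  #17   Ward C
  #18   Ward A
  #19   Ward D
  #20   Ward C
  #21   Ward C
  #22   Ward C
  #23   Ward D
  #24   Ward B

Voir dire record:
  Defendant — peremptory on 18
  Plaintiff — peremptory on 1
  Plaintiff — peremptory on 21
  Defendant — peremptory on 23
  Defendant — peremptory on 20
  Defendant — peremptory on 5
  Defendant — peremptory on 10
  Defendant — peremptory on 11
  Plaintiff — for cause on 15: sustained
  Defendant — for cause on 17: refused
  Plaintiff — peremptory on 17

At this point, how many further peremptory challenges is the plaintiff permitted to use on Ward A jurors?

4

Plaintiff peremptories so far: #1, #21, #17 — 3 of 9 used, 6 left overall.
Against Ward A: #1 — 1 used; per-ward cap 5 leaves 4.
Binding limit: min(6, 4) = 4.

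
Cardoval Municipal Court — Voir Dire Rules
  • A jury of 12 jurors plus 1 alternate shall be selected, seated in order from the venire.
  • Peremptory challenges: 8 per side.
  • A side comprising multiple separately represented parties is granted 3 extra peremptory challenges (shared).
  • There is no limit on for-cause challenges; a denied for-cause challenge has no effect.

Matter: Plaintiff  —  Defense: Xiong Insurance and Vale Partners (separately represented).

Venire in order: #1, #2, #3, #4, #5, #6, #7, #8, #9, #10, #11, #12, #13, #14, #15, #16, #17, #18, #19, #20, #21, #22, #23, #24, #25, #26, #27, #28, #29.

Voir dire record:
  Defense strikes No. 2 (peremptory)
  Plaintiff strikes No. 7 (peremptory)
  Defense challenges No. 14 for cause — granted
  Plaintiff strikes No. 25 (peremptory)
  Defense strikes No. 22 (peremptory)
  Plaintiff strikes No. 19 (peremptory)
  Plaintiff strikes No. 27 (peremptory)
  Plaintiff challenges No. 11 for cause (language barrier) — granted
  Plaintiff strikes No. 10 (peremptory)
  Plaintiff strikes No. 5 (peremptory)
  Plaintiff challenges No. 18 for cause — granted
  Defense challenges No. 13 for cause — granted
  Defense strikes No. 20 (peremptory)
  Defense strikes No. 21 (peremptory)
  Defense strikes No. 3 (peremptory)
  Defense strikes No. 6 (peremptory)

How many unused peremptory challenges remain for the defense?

Defense allotment: 8 base + 3 multi-party = 11.
Defense peremptories used: #2, #22, #20, #21, #3, #6 — 6 (for-cause on #14, #13 don't count).
Remaining: 11 − 6 = 5.

5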